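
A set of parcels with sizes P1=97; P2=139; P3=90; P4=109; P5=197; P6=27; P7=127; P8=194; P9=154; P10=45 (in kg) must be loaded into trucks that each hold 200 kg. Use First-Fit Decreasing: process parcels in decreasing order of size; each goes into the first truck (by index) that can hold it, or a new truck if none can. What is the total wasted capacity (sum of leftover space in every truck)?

Sorted descending: 197, 194, 154, 139, 127, 109, 97, 90, 45, 27.
truck 1: place 197 kg, 3 kg left
truck 2: place 194 kg, 6 kg left
truck 3: place 154 kg, 46 kg left
truck 4: place 139 kg, 61 kg left
truck 5: place 127 kg, 73 kg left
truck 6: place 109 kg, 91 kg left
truck 7: place 97 kg, 103 kg left
truck 6: place 90 kg, 1 kg left
truck 3: place 45 kg, 1 kg left
truck 4: place 27 kg, 34 kg left
7 trucks × 200 kg = 1400 kg; used 1179 kg; unused 221 kg.

221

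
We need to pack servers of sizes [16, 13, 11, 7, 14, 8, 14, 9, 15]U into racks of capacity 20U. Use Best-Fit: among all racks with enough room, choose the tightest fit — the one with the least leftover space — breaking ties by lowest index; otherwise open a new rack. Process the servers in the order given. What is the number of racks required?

Put 16U in rack 1; 4U remain.
Put 13U in rack 2; 7U remain.
Put 11U in rack 3; 9U remain.
Put 7U in rack 2; 0U remain.
Put 14U in rack 4; 6U remain.
Put 8U in rack 3; 1U remain.
Put 14U in rack 5; 6U remain.
Put 9U in rack 6; 11U remain.
Put 15U in rack 7; 5U remain.
Final racks: [16] [13,7] [11,8] [14] [14] [9] [15].

7 racks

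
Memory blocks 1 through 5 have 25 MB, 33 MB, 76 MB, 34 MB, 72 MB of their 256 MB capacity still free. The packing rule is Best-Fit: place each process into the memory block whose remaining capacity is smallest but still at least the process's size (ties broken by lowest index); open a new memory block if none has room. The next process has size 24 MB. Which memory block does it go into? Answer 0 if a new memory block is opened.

1

Memory blocks with room: memory block 1 (25 MB), memory block 2 (33 MB), memory block 3 (76 MB), memory block 4 (34 MB), memory block 5 (72 MB).
Tightest fit is memory block 1 with 25 MB free.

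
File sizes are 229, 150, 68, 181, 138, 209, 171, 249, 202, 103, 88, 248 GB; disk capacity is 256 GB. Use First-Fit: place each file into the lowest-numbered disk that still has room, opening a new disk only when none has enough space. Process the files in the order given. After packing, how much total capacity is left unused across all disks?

Put 229 GB in disk 1; 27 GB remain.
Put 150 GB in disk 2; 106 GB remain.
Put 68 GB in disk 2; 38 GB remain.
Put 181 GB in disk 3; 75 GB remain.
Put 138 GB in disk 4; 118 GB remain.
Put 209 GB in disk 5; 47 GB remain.
Put 171 GB in disk 6; 85 GB remain.
Put 249 GB in disk 7; 7 GB remain.
Put 202 GB in disk 8; 54 GB remain.
Put 103 GB in disk 4; 15 GB remain.
Put 88 GB in disk 9; 168 GB remain.
Put 248 GB in disk 10; 8 GB remain.
10 disks × 256 GB = 2560 GB; used 2036 GB; unused 524 GB.

524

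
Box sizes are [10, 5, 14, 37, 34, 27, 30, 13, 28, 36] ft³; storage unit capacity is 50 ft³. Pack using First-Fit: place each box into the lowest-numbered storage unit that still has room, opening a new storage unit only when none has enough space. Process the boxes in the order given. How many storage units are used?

Put 10 ft³ in storage unit 1; 40 ft³ remain.
Put 5 ft³ in storage unit 1; 35 ft³ remain.
Put 14 ft³ in storage unit 1; 21 ft³ remain.
Put 37 ft³ in storage unit 2; 13 ft³ remain.
Put 34 ft³ in storage unit 3; 16 ft³ remain.
Put 27 ft³ in storage unit 4; 23 ft³ remain.
Put 30 ft³ in storage unit 5; 20 ft³ remain.
Put 13 ft³ in storage unit 1; 8 ft³ remain.
Put 28 ft³ in storage unit 6; 22 ft³ remain.
Put 36 ft³ in storage unit 7; 14 ft³ remain.
Final storage units: [10,5,14,13] [37] [34] [27] [30] [28] [36].

7 storage units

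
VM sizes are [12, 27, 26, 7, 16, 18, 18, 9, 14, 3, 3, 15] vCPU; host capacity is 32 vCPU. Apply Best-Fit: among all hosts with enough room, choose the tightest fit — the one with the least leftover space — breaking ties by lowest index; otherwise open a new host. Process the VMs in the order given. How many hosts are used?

6 hosts

host 1: place 12 vCPU, 20 vCPU left
host 2: place 27 vCPU, 5 vCPU left
host 3: place 26 vCPU, 6 vCPU left
host 1: place 7 vCPU, 13 vCPU left
host 4: place 16 vCPU, 16 vCPU left
host 5: place 18 vCPU, 14 vCPU left
host 6: place 18 vCPU, 14 vCPU left
host 1: place 9 vCPU, 4 vCPU left
host 5: place 14 vCPU, 0 vCPU left
host 1: place 3 vCPU, 1 vCPU left
host 2: place 3 vCPU, 2 vCPU left
host 4: place 15 vCPU, 1 vCPU left
Final hosts: [12,7,9,3] [27,3] [26] [16,15] [18,14] [18].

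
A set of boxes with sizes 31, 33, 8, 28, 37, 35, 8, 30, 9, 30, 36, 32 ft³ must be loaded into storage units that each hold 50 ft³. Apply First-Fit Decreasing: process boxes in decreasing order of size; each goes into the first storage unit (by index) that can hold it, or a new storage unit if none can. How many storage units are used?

Sorted descending: 37, 36, 35, 33, 32, 31, 30, 30, 28, 9, 8, 8.
37 ft³ → storage unit 1 (remaining 13 ft³)
36 ft³ → storage unit 2 (remaining 14 ft³)
35 ft³ → storage unit 3 (remaining 15 ft³)
33 ft³ → storage unit 4 (remaining 17 ft³)
32 ft³ → storage unit 5 (remaining 18 ft³)
31 ft³ → storage unit 6 (remaining 19 ft³)
30 ft³ → storage unit 7 (remaining 20 ft³)
30 ft³ → storage unit 8 (remaining 20 ft³)
28 ft³ → storage unit 9 (remaining 22 ft³)
9 ft³ → storage unit 1 (remaining 4 ft³)
8 ft³ → storage unit 2 (remaining 6 ft³)
8 ft³ → storage unit 3 (remaining 7 ft³)
Final storage units: [37,9] [36,8] [35,8] [33] [32] [31] [30] [30] [28].

9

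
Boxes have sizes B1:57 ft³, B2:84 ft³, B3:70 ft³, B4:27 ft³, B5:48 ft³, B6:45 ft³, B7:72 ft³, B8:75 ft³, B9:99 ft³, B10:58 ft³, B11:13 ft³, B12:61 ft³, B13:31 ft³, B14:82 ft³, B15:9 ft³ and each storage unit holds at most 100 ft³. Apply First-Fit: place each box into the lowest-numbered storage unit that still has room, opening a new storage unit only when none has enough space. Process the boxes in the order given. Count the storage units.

B1 (57 ft³) → storage unit 1 (remaining 43 ft³)
B2 (84 ft³) → storage unit 2 (remaining 16 ft³)
B3 (70 ft³) → storage unit 3 (remaining 30 ft³)
B4 (27 ft³) → storage unit 1 (remaining 16 ft³)
B5 (48 ft³) → storage unit 4 (remaining 52 ft³)
B6 (45 ft³) → storage unit 4 (remaining 7 ft³)
B7 (72 ft³) → storage unit 5 (remaining 28 ft³)
B8 (75 ft³) → storage unit 6 (remaining 25 ft³)
B9 (99 ft³) → storage unit 7 (remaining 1 ft³)
B10 (58 ft³) → storage unit 8 (remaining 42 ft³)
B11 (13 ft³) → storage unit 1 (remaining 3 ft³)
B12 (61 ft³) → storage unit 9 (remaining 39 ft³)
B13 (31 ft³) → storage unit 8 (remaining 11 ft³)
B14 (82 ft³) → storage unit 10 (remaining 18 ft³)
B15 (9 ft³) → storage unit 2 (remaining 7 ft³)

10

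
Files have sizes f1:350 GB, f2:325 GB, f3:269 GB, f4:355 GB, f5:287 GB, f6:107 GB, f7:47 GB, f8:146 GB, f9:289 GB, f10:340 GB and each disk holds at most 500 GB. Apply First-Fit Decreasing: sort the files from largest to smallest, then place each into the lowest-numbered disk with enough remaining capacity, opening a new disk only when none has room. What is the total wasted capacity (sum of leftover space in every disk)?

985

Sorted descending: 355, 350, 340, 325, 289, 287, 269, 146, 107, 47.
Put 355 GB in disk 1; 145 GB remain.
Put 350 GB in disk 2; 150 GB remain.
Put 340 GB in disk 3; 160 GB remain.
Put 325 GB in disk 4; 175 GB remain.
Put 289 GB in disk 5; 211 GB remain.
Put 287 GB in disk 6; 213 GB remain.
Put 269 GB in disk 7; 231 GB remain.
Put 146 GB in disk 2; 4 GB remain.
Put 107 GB in disk 1; 38 GB remain.
Put 47 GB in disk 3; 113 GB remain.
7 disks × 500 GB = 3500 GB; used 2515 GB; unused 985 GB.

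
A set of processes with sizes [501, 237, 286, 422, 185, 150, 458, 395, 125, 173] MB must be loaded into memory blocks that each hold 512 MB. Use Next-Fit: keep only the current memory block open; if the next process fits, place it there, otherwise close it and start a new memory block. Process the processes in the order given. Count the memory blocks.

8

Put 501 MB in memory block 1; 11 MB remain.
Put 237 MB in memory block 2; 275 MB remain.
Put 286 MB in memory block 3; 226 MB remain.
Put 422 MB in memory block 4; 90 MB remain.
Put 185 MB in memory block 5; 327 MB remain.
Put 150 MB in memory block 5; 177 MB remain.
Put 458 MB in memory block 6; 54 MB remain.
Put 395 MB in memory block 7; 117 MB remain.
Put 125 MB in memory block 8; 387 MB remain.
Put 173 MB in memory block 8; 214 MB remain.
Final memory blocks: [501] [237] [286] [422] [185,150] [458] [395] [125,173].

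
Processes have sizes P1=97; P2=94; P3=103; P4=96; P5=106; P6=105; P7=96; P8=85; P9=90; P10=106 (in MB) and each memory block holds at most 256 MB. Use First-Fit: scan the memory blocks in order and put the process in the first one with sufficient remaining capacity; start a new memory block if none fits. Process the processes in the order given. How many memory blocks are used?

5 memory blocks

Put P1 (97 MB) in memory block 1; 159 MB remain.
Put P2 (94 MB) in memory block 1; 65 MB remain.
Put P3 (103 MB) in memory block 2; 153 MB remain.
Put P4 (96 MB) in memory block 2; 57 MB remain.
Put P5 (106 MB) in memory block 3; 150 MB remain.
Put P6 (105 MB) in memory block 3; 45 MB remain.
Put P7 (96 MB) in memory block 4; 160 MB remain.
Put P8 (85 MB) in memory block 4; 75 MB remain.
Put P9 (90 MB) in memory block 5; 166 MB remain.
Put P10 (106 MB) in memory block 5; 60 MB remain.
Final memory blocks: [97,94] [103,96] [106,105] [96,85] [90,106].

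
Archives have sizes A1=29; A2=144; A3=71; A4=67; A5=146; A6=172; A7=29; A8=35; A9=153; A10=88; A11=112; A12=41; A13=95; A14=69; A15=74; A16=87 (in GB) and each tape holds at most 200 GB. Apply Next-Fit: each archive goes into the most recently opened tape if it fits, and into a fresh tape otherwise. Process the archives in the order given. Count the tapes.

10

Put A1 (29 GB) in tape 1; 171 GB remain.
Put A2 (144 GB) in tape 1; 27 GB remain.
Put A3 (71 GB) in tape 2; 129 GB remain.
Put A4 (67 GB) in tape 2; 62 GB remain.
Put A5 (146 GB) in tape 3; 54 GB remain.
Put A6 (172 GB) in tape 4; 28 GB remain.
Put A7 (29 GB) in tape 5; 171 GB remain.
Put A8 (35 GB) in tape 5; 136 GB remain.
Put A9 (153 GB) in tape 6; 47 GB remain.
Put A10 (88 GB) in tape 7; 112 GB remain.
Put A11 (112 GB) in tape 7; 0 GB remain.
Put A12 (41 GB) in tape 8; 159 GB remain.
Put A13 (95 GB) in tape 8; 64 GB remain.
Put A14 (69 GB) in tape 9; 131 GB remain.
Put A15 (74 GB) in tape 9; 57 GB remain.
Put A16 (87 GB) in tape 10; 113 GB remain.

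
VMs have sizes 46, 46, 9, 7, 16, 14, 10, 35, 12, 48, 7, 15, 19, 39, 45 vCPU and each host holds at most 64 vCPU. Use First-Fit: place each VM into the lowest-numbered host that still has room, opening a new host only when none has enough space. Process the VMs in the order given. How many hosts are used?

46 vCPU → host 1 (remaining 18 vCPU)
46 vCPU → host 2 (remaining 18 vCPU)
9 vCPU → host 1 (remaining 9 vCPU)
7 vCPU → host 1 (remaining 2 vCPU)
16 vCPU → host 2 (remaining 2 vCPU)
14 vCPU → host 3 (remaining 50 vCPU)
10 vCPU → host 3 (remaining 40 vCPU)
35 vCPU → host 3 (remaining 5 vCPU)
12 vCPU → host 4 (remaining 52 vCPU)
48 vCPU → host 4 (remaining 4 vCPU)
7 vCPU → host 5 (remaining 57 vCPU)
15 vCPU → host 5 (remaining 42 vCPU)
19 vCPU → host 5 (remaining 23 vCPU)
39 vCPU → host 6 (remaining 25 vCPU)
45 vCPU → host 7 (remaining 19 vCPU)

7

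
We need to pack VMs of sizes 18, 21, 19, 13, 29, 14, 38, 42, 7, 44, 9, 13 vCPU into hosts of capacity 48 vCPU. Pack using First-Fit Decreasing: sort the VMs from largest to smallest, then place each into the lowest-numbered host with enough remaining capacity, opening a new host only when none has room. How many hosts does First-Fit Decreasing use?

6 hosts

Sorted descending: 44, 42, 38, 29, 21, 19, 18, 14, 13, 13, 9, 7.
Put 44 vCPU in host 1; 4 vCPU remain.
Put 42 vCPU in host 2; 6 vCPU remain.
Put 38 vCPU in host 3; 10 vCPU remain.
Put 29 vCPU in host 4; 19 vCPU remain.
Put 21 vCPU in host 5; 27 vCPU remain.
Put 19 vCPU in host 4; 0 vCPU remain.
Put 18 vCPU in host 5; 9 vCPU remain.
Put 14 vCPU in host 6; 34 vCPU remain.
Put 13 vCPU in host 6; 21 vCPU remain.
Put 13 vCPU in host 6; 8 vCPU remain.
Put 9 vCPU in host 3; 1 vCPU remain.
Put 7 vCPU in host 5; 2 vCPU remain.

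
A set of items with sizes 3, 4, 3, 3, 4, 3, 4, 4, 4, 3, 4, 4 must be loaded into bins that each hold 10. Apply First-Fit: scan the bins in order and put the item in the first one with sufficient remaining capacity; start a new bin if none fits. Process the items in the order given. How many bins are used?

3 → bin 1 (remaining 7)
4 → bin 1 (remaining 3)
3 → bin 1 (remaining 0)
3 → bin 2 (remaining 7)
4 → bin 2 (remaining 3)
3 → bin 2 (remaining 0)
4 → bin 3 (remaining 6)
4 → bin 3 (remaining 2)
4 → bin 4 (remaining 6)
3 → bin 4 (remaining 3)
4 → bin 5 (remaining 6)
4 → bin 5 (remaining 2)
Final bins: [3,4,3] [3,4,3] [4,4] [4,3] [4,4].

5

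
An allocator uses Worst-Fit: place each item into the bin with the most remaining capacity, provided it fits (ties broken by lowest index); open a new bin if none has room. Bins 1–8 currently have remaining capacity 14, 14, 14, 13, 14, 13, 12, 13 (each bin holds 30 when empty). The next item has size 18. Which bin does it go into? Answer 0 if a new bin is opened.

No bin has ≥ 18 free, so a new bin is opened.

0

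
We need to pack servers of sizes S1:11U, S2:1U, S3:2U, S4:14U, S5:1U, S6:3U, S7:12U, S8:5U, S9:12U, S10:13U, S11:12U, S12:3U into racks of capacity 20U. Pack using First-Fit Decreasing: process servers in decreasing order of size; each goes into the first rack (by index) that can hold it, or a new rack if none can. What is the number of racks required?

Sorted descending: 14, 13, 12, 12, 12, 11, 5, 3, 3, 2, 1, 1.
rack 1: place 14U, 6U left
rack 2: place 13U, 7U left
rack 3: place 12U, 8U left
rack 4: place 12U, 8U left
rack 5: place 12U, 8U left
rack 6: place 11U, 9U left
rack 1: place 5U, 1U left
rack 2: place 3U, 4U left
rack 2: place 3U, 1U left
rack 3: place 2U, 6U left
rack 1: place 1U, 0U left
rack 2: place 1U, 0U left
Final racks: [14,5,1] [13,3,3,1] [12,2] [12] [12] [11].

6 racks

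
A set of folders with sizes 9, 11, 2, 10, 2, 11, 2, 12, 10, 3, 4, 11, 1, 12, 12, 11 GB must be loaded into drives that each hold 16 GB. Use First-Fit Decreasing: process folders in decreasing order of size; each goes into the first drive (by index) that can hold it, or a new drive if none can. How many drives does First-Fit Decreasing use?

Sorted descending: 12, 12, 12, 11, 11, 11, 11, 10, 10, 9, 4, 3, 2, 2, 2, 1.
12 GB → drive 1 (remaining 4 GB)
12 GB → drive 2 (remaining 4 GB)
12 GB → drive 3 (remaining 4 GB)
11 GB → drive 4 (remaining 5 GB)
11 GB → drive 5 (remaining 5 GB)
11 GB → drive 6 (remaining 5 GB)
11 GB → drive 7 (remaining 5 GB)
10 GB → drive 8 (remaining 6 GB)
10 GB → drive 9 (remaining 6 GB)
9 GB → drive 10 (remaining 7 GB)
4 GB → drive 1 (remaining 0 GB)
3 GB → drive 2 (remaining 1 GB)
2 GB → drive 3 (remaining 2 GB)
2 GB → drive 3 (remaining 0 GB)
2 GB → drive 4 (remaining 3 GB)
1 GB → drive 2 (remaining 0 GB)
Final drives: [12,4] [12,3,1] [12,2,2] [11,2] [11] [11] [11] [10] [10] [9].

10 drives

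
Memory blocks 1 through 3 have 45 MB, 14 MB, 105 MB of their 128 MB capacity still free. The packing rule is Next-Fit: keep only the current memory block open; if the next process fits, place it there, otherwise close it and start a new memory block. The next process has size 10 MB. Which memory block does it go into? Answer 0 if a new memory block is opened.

3

Next-Fit only looks at memory block 3, which has 105 MB free.
10 MB fits there.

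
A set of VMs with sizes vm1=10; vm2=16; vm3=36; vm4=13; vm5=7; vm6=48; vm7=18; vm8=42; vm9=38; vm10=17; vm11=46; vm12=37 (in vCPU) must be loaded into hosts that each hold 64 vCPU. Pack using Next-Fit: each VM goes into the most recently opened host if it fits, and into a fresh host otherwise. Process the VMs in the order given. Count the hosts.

7

Put vm1 (10 vCPU) in host 1; 54 vCPU remain.
Put vm2 (16 vCPU) in host 1; 38 vCPU remain.
Put vm3 (36 vCPU) in host 1; 2 vCPU remain.
Put vm4 (13 vCPU) in host 2; 51 vCPU remain.
Put vm5 (7 vCPU) in host 2; 44 vCPU remain.
Put vm6 (48 vCPU) in host 3; 16 vCPU remain.
Put vm7 (18 vCPU) in host 4; 46 vCPU remain.
Put vm8 (42 vCPU) in host 4; 4 vCPU remain.
Put vm9 (38 vCPU) in host 5; 26 vCPU remain.
Put vm10 (17 vCPU) in host 5; 9 vCPU remain.
Put vm11 (46 vCPU) in host 6; 18 vCPU remain.
Put vm12 (37 vCPU) in host 7; 27 vCPU remain.
Final hosts: [10,16,36] [13,7] [48] [18,42] [38,17] [46] [37].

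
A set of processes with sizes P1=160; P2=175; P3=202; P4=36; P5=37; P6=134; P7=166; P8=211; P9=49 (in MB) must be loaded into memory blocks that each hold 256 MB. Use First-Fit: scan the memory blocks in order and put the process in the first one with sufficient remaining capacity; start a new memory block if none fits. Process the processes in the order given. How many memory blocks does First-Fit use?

memory block 1: place P1 (160 MB), 96 MB left
memory block 2: place P2 (175 MB), 81 MB left
memory block 3: place P3 (202 MB), 54 MB left
memory block 1: place P4 (36 MB), 60 MB left
memory block 1: place P5 (37 MB), 23 MB left
memory block 4: place P6 (134 MB), 122 MB left
memory block 5: place P7 (166 MB), 90 MB left
memory block 6: place P8 (211 MB), 45 MB left
memory block 2: place P9 (49 MB), 32 MB left

6 memory blocks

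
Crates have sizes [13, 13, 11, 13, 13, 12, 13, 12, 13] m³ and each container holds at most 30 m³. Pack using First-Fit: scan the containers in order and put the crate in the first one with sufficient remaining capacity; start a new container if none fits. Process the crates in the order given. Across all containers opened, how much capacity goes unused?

13 m³ → container 1 (remaining 17 m³)
13 m³ → container 1 (remaining 4 m³)
11 m³ → container 2 (remaining 19 m³)
13 m³ → container 2 (remaining 6 m³)
13 m³ → container 3 (remaining 17 m³)
12 m³ → container 3 (remaining 5 m³)
13 m³ → container 4 (remaining 17 m³)
12 m³ → container 4 (remaining 5 m³)
13 m³ → container 5 (remaining 17 m³)
5 containers × 30 m³ = 150 m³; used 113 m³; unused 37 m³.

37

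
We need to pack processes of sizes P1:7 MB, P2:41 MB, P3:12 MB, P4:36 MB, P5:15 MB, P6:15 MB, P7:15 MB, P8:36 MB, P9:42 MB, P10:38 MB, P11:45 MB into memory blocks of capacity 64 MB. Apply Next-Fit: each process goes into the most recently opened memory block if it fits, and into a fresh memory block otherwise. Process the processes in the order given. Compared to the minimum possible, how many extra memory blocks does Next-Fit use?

Next-Fit: [7,41,12] [36,15] [15,15] [36] [42] [38] [45] → 7 memory blocks.
6 processes exceed 32 MB (half the capacity), and no two of those can share a memory block, so at least 6 memory blocks are needed.
An optimal packing achieves that bound: [45,15] [42,15,7] [41,15] [38,12] [36] [36] → 6 memory blocks.
Excess: 7 − 6 = 1.

1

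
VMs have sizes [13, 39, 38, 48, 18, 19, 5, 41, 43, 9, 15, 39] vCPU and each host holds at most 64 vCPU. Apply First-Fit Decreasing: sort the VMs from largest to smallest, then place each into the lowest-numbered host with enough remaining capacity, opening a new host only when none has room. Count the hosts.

Sorted descending: 48, 43, 41, 39, 39, 38, 19, 18, 15, 13, 9, 5.
48 vCPU → host 1 (remaining 16 vCPU)
43 vCPU → host 2 (remaining 21 vCPU)
41 vCPU → host 3 (remaining 23 vCPU)
39 vCPU → host 4 (remaining 25 vCPU)
39 vCPU → host 5 (remaining 25 vCPU)
38 vCPU → host 6 (remaining 26 vCPU)
19 vCPU → host 2 (remaining 2 vCPU)
18 vCPU → host 3 (remaining 5 vCPU)
15 vCPU → host 1 (remaining 1 vCPU)
13 vCPU → host 4 (remaining 12 vCPU)
9 vCPU → host 4 (remaining 3 vCPU)
5 vCPU → host 3 (remaining 0 vCPU)
Final hosts: [48,15] [43,19] [41,18,5] [39,13,9] [39] [38].

6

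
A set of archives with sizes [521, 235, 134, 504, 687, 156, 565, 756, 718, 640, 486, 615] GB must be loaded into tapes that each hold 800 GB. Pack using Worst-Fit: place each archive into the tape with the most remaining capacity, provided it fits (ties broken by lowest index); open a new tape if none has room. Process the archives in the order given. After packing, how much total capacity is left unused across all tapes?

1183

Put 521 GB in tape 1; 279 GB remain.
Put 235 GB in tape 1; 44 GB remain.
Put 134 GB in tape 2; 666 GB remain.
Put 504 GB in tape 2; 162 GB remain.
Put 687 GB in tape 3; 113 GB remain.
Put 156 GB in tape 2; 6 GB remain.
Put 565 GB in tape 4; 235 GB remain.
Put 756 GB in tape 5; 44 GB remain.
Put 718 GB in tape 6; 82 GB remain.
Put 640 GB in tape 7; 160 GB remain.
Put 486 GB in tape 8; 314 GB remain.
Put 615 GB in tape 9; 185 GB remain.
9 tapes × 800 GB = 7200 GB; used 6017 GB; unused 1183 GB.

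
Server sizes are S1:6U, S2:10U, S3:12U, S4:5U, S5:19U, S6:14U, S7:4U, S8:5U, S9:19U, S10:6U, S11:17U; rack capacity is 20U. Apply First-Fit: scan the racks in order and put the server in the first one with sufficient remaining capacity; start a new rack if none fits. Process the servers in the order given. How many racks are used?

Put S1 (6U) in rack 1; 14U remain.
Put S2 (10U) in rack 1; 4U remain.
Put S3 (12U) in rack 2; 8U remain.
Put S4 (5U) in rack 2; 3U remain.
Put S5 (19U) in rack 3; 1U remain.
Put S6 (14U) in rack 4; 6U remain.
Put S7 (4U) in rack 1; 0U remain.
Put S8 (5U) in rack 4; 1U remain.
Put S9 (19U) in rack 5; 1U remain.
Put S10 (6U) in rack 6; 14U remain.
Put S11 (17U) in rack 7; 3U remain.

7 racks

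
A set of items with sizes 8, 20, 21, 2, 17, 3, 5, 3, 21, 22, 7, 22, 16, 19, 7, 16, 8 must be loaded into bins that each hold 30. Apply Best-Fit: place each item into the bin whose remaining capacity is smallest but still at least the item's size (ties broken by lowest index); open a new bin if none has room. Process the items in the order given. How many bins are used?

9 bins

8 → bin 1 (remaining 22)
20 → bin 1 (remaining 2)
21 → bin 2 (remaining 9)
2 → bin 1 (remaining 0)
17 → bin 3 (remaining 13)
3 → bin 2 (remaining 6)
5 → bin 2 (remaining 1)
3 → bin 3 (remaining 10)
21 → bin 4 (remaining 9)
22 → bin 5 (remaining 8)
7 → bin 5 (remaining 1)
22 → bin 6 (remaining 8)
16 → bin 7 (remaining 14)
19 → bin 8 (remaining 11)
7 → bin 6 (remaining 1)
16 → bin 9 (remaining 14)
8 → bin 4 (remaining 1)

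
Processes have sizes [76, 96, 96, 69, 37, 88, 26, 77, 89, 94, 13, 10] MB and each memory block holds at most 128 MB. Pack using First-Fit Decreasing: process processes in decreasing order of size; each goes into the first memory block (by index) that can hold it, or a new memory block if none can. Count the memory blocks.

8

Sorted descending: 96, 96, 94, 89, 88, 77, 76, 69, 37, 26, 13, 10.
Put 96 MB in memory block 1; 32 MB remain.
Put 96 MB in memory block 2; 32 MB remain.
Put 94 MB in memory block 3; 34 MB remain.
Put 89 MB in memory block 4; 39 MB remain.
Put 88 MB in memory block 5; 40 MB remain.
Put 77 MB in memory block 6; 51 MB remain.
Put 76 MB in memory block 7; 52 MB remain.
Put 69 MB in memory block 8; 59 MB remain.
Put 37 MB in memory block 4; 2 MB remain.
Put 26 MB in memory block 1; 6 MB remain.
Put 13 MB in memory block 2; 19 MB remain.
Put 10 MB in memory block 2; 9 MB remain.
Final memory blocks: [96,26] [96,13,10] [94] [89,37] [88] [77] [76] [69].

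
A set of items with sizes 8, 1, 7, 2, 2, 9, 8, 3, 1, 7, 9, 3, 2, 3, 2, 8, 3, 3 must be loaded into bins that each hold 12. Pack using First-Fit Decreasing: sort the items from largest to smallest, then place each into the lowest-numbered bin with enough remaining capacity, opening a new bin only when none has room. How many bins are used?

7 bins

Sorted descending: 9, 9, 8, 8, 8, 7, 7, 3, 3, 3, 3, 3, 2, 2, 2, 2, 1, 1.
bin 1: place 9, 3 left
bin 2: place 9, 3 left
bin 3: place 8, 4 left
bin 4: place 8, 4 left
bin 5: place 8, 4 left
bin 6: place 7, 5 left
bin 7: place 7, 5 left
bin 1: place 3, 0 left
bin 2: place 3, 0 left
bin 3: place 3, 1 left
bin 4: place 3, 1 left
bin 5: place 3, 1 left
bin 6: place 2, 3 left
bin 6: place 2, 1 left
bin 7: place 2, 3 left
bin 7: place 2, 1 left
bin 3: place 1, 0 left
bin 4: place 1, 0 left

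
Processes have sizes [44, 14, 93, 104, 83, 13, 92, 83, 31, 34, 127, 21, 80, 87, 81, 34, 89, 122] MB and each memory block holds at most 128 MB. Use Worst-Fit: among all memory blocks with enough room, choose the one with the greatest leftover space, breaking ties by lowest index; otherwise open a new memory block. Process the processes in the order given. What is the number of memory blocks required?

Put 44 MB in memory block 1; 84 MB remain.
Put 14 MB in memory block 1; 70 MB remain.
Put 93 MB in memory block 2; 35 MB remain.
Put 104 MB in memory block 3; 24 MB remain.
Put 83 MB in memory block 4; 45 MB remain.
Put 13 MB in memory block 1; 57 MB remain.
Put 92 MB in memory block 5; 36 MB remain.
Put 83 MB in memory block 6; 45 MB remain.
Put 31 MB in memory block 1; 26 MB remain.
Put 34 MB in memory block 4; 11 MB remain.
Put 127 MB in memory block 7; 1 MB remain.
Put 21 MB in memory block 6; 24 MB remain.
Put 80 MB in memory block 8; 48 MB remain.
Put 87 MB in memory block 9; 41 MB remain.
Put 81 MB in memory block 10; 47 MB remain.
Put 34 MB in memory block 8; 14 MB remain.
Put 89 MB in memory block 11; 39 MB remain.
Put 122 MB in memory block 12; 6 MB remain.

12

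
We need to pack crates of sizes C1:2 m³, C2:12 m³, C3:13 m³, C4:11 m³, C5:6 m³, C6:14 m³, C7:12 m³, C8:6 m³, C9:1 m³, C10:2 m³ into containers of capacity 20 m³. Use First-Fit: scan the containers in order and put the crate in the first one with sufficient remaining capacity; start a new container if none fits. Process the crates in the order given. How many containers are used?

C1 (2 m³) → container 1 (remaining 18 m³)
C2 (12 m³) → container 1 (remaining 6 m³)
C3 (13 m³) → container 2 (remaining 7 m³)
C4 (11 m³) → container 3 (remaining 9 m³)
C5 (6 m³) → container 1 (remaining 0 m³)
C6 (14 m³) → container 4 (remaining 6 m³)
C7 (12 m³) → container 5 (remaining 8 m³)
C8 (6 m³) → container 2 (remaining 1 m³)
C9 (1 m³) → container 2 (remaining 0 m³)
C10 (2 m³) → container 3 (remaining 7 m³)

5 containers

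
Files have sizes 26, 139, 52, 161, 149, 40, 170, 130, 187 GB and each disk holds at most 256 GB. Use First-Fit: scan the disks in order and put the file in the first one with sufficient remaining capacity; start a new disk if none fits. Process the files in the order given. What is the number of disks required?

6

26 GB → disk 1 (remaining 230 GB)
139 GB → disk 1 (remaining 91 GB)
52 GB → disk 1 (remaining 39 GB)
161 GB → disk 2 (remaining 95 GB)
149 GB → disk 3 (remaining 107 GB)
40 GB → disk 2 (remaining 55 GB)
170 GB → disk 4 (remaining 86 GB)
130 GB → disk 5 (remaining 126 GB)
187 GB → disk 6 (remaining 69 GB)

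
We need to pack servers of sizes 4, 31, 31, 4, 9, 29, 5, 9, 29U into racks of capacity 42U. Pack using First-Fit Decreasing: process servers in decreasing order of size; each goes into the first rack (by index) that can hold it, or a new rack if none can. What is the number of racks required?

Sorted descending: 31, 31, 29, 29, 9, 9, 5, 4, 4.
Put 31U in rack 1; 11U remain.
Put 31U in rack 2; 11U remain.
Put 29U in rack 3; 13U remain.
Put 29U in rack 4; 13U remain.
Put 9U in rack 1; 2U remain.
Put 9U in rack 2; 2U remain.
Put 5U in rack 3; 8U remain.
Put 4U in rack 3; 4U remain.
Put 4U in rack 3; 0U remain.
Final racks: [31,9] [31,9] [29,5,4,4] [29].

4 racks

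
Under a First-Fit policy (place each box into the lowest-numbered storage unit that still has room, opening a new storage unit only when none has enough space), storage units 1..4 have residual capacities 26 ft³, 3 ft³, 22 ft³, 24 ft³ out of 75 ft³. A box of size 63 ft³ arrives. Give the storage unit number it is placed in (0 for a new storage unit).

No storage unit has ≥ 63 ft³ free, so a new storage unit is opened.

0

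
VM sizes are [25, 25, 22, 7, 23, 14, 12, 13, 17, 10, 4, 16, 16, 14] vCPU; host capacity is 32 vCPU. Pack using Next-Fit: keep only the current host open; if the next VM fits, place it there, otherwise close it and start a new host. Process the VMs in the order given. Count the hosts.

25 vCPU → host 1 (remaining 7 vCPU)
25 vCPU → host 2 (remaining 7 vCPU)
22 vCPU → host 3 (remaining 10 vCPU)
7 vCPU → host 3 (remaining 3 vCPU)
23 vCPU → host 4 (remaining 9 vCPU)
14 vCPU → host 5 (remaining 18 vCPU)
12 vCPU → host 5 (remaining 6 vCPU)
13 vCPU → host 6 (remaining 19 vCPU)
17 vCPU → host 6 (remaining 2 vCPU)
10 vCPU → host 7 (remaining 22 vCPU)
4 vCPU → host 7 (remaining 18 vCPU)
16 vCPU → host 7 (remaining 2 vCPU)
16 vCPU → host 8 (remaining 16 vCPU)
14 vCPU → host 8 (remaining 2 vCPU)
Final hosts: [25] [25] [22,7] [23] [14,12] [13,17] [10,4,16] [16,14].

8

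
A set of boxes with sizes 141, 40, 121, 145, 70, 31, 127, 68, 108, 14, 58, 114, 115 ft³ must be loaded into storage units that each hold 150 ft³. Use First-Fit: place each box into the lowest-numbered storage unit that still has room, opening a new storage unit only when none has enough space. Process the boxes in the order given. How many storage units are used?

9

Put 141 ft³ in storage unit 1; 9 ft³ remain.
Put 40 ft³ in storage unit 2; 110 ft³ remain.
Put 121 ft³ in storage unit 3; 29 ft³ remain.
Put 145 ft³ in storage unit 4; 5 ft³ remain.
Put 70 ft³ in storage unit 2; 40 ft³ remain.
Put 31 ft³ in storage unit 2; 9 ft³ remain.
Put 127 ft³ in storage unit 5; 23 ft³ remain.
Put 68 ft³ in storage unit 6; 82 ft³ remain.
Put 108 ft³ in storage unit 7; 42 ft³ remain.
Put 14 ft³ in storage unit 3; 15 ft³ remain.
Put 58 ft³ in storage unit 6; 24 ft³ remain.
Put 114 ft³ in storage unit 8; 36 ft³ remain.
Put 115 ft³ in storage unit 9; 35 ft³ remain.
Final storage units: [141] [40,70,31] [121,14] [145] [127] [68,58] [108] [114] [115].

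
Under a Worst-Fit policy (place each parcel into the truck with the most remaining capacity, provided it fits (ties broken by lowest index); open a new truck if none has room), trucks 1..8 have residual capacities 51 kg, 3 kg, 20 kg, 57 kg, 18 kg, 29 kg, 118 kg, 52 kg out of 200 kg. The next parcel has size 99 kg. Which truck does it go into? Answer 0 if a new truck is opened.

7

Trucks with room: truck 7 (118 kg).
Most room is truck 7 with 118 kg free.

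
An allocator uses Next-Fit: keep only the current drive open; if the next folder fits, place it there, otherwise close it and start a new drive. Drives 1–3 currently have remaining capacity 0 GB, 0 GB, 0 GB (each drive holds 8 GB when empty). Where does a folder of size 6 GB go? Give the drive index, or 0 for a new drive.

Next-Fit only looks at drive 3, which has 0 GB free.
6 GB does not fit, so a new drive is opened.

0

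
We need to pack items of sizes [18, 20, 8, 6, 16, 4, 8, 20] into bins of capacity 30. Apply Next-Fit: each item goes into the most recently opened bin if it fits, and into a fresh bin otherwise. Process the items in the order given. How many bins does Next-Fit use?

4

18 → bin 1 (remaining 12)
20 → bin 2 (remaining 10)
8 → bin 2 (remaining 2)
6 → bin 3 (remaining 24)
16 → bin 3 (remaining 8)
4 → bin 3 (remaining 4)
8 → bin 4 (remaining 22)
20 → bin 4 (remaining 2)
Final bins: [18] [20,8] [6,16,4] [8,20].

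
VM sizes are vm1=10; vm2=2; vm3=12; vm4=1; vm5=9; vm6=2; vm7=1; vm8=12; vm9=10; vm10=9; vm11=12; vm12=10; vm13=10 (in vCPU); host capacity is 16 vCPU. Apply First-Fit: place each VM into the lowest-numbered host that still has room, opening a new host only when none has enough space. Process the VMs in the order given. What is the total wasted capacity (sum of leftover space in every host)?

44

host 1: place vm1 (10 vCPU), 6 vCPU left
host 1: place vm2 (2 vCPU), 4 vCPU left
host 2: place vm3 (12 vCPU), 4 vCPU left
host 1: place vm4 (1 vCPU), 3 vCPU left
host 3: place vm5 (9 vCPU), 7 vCPU left
host 1: place vm6 (2 vCPU), 1 vCPU left
host 1: place vm7 (1 vCPU), 0 vCPU left
host 4: place vm8 (12 vCPU), 4 vCPU left
host 5: place vm9 (10 vCPU), 6 vCPU left
host 6: place vm10 (9 vCPU), 7 vCPU left
host 7: place vm11 (12 vCPU), 4 vCPU left
host 8: place vm12 (10 vCPU), 6 vCPU left
host 9: place vm13 (10 vCPU), 6 vCPU left
9 hosts × 16 vCPU = 144 vCPU; used 100 vCPU; unused 44 vCPU.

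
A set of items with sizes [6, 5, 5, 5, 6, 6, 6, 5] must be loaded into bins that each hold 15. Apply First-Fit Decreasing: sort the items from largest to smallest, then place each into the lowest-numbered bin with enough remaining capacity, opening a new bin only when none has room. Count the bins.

4 bins

Sorted descending: 6, 6, 6, 6, 5, 5, 5, 5.
6 → bin 1 (remaining 9)
6 → bin 1 (remaining 3)
6 → bin 2 (remaining 9)
6 → bin 2 (remaining 3)
5 → bin 3 (remaining 10)
5 → bin 3 (remaining 5)
5 → bin 3 (remaining 0)
5 → bin 4 (remaining 10)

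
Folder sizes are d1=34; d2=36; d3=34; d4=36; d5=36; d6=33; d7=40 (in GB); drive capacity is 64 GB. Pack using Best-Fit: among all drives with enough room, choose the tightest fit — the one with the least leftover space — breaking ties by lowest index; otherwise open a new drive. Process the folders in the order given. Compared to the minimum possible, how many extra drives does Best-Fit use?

0

Best-Fit: [34] [36] [34] [36] [36] [33] [40] → 7 drives.
7 folders exceed 32 GB (half the capacity), and no two of those can share a drive, so at least 7 drives are needed.
So 7 is already optimal.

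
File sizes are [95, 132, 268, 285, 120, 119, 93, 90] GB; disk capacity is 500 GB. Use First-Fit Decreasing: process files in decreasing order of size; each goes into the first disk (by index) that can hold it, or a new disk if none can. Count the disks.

3 disks

Sorted descending: 285, 268, 132, 120, 119, 95, 93, 90.
Put 285 GB in disk 1; 215 GB remain.
Put 268 GB in disk 2; 232 GB remain.
Put 132 GB in disk 1; 83 GB remain.
Put 120 GB in disk 2; 112 GB remain.
Put 119 GB in disk 3; 381 GB remain.
Put 95 GB in disk 2; 17 GB remain.
Put 93 GB in disk 3; 288 GB remain.
Put 90 GB in disk 3; 198 GB remain.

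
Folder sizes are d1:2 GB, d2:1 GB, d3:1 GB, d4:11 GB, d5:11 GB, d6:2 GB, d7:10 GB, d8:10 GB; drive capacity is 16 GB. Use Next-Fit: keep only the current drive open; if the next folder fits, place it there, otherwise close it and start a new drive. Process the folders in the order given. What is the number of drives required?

4

Put d1 (2 GB) in drive 1; 14 GB remain.
Put d2 (1 GB) in drive 1; 13 GB remain.
Put d3 (1 GB) in drive 1; 12 GB remain.
Put d4 (11 GB) in drive 1; 1 GB remain.
Put d5 (11 GB) in drive 2; 5 GB remain.
Put d6 (2 GB) in drive 2; 3 GB remain.
Put d7 (10 GB) in drive 3; 6 GB remain.
Put d8 (10 GB) in drive 4; 6 GB remain.
Final drives: [2,1,1,11] [11,2] [10] [10].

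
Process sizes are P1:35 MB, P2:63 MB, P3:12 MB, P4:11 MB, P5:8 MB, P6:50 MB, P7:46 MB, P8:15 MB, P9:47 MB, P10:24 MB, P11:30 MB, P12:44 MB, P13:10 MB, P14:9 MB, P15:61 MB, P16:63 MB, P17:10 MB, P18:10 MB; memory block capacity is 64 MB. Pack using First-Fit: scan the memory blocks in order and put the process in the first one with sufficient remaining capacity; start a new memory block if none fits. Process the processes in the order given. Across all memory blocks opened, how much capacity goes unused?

Put P1 (35 MB) in memory block 1; 29 MB remain.
Put P2 (63 MB) in memory block 2; 1 MB remain.
Put P3 (12 MB) in memory block 1; 17 MB remain.
Put P4 (11 MB) in memory block 1; 6 MB remain.
Put P5 (8 MB) in memory block 3; 56 MB remain.
Put P6 (50 MB) in memory block 3; 6 MB remain.
Put P7 (46 MB) in memory block 4; 18 MB remain.
Put P8 (15 MB) in memory block 4; 3 MB remain.
Put P9 (47 MB) in memory block 5; 17 MB remain.
Put P10 (24 MB) in memory block 6; 40 MB remain.
Put P11 (30 MB) in memory block 6; 10 MB remain.
Put P12 (44 MB) in memory block 7; 20 MB remain.
Put P13 (10 MB) in memory block 5; 7 MB remain.
Put P14 (9 MB) in memory block 6; 1 MB remain.
Put P15 (61 MB) in memory block 8; 3 MB remain.
Put P16 (63 MB) in memory block 9; 1 MB remain.
Put P17 (10 MB) in memory block 7; 10 MB remain.
Put P18 (10 MB) in memory block 7; 0 MB remain.
9 memory blocks × 64 MB = 576 MB; used 548 MB; unused 28 MB.

28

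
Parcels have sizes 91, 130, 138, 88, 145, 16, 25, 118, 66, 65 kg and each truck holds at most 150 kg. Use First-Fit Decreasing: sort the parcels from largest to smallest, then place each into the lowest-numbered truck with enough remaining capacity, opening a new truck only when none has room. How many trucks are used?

Sorted descending: 145, 138, 130, 118, 91, 88, 66, 65, 25, 16.
145 kg → truck 1 (remaining 5 kg)
138 kg → truck 2 (remaining 12 kg)
130 kg → truck 3 (remaining 20 kg)
118 kg → truck 4 (remaining 32 kg)
91 kg → truck 5 (remaining 59 kg)
88 kg → truck 6 (remaining 62 kg)
66 kg → truck 7 (remaining 84 kg)
65 kg → truck 7 (remaining 19 kg)
25 kg → truck 4 (remaining 7 kg)
16 kg → truck 3 (remaining 4 kg)

7 trucks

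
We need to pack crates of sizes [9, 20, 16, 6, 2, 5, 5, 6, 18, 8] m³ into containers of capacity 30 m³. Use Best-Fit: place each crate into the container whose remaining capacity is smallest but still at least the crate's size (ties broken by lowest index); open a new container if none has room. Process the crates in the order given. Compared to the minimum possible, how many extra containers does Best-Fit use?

0

Best-Fit: [9,20] [16,6,2,5] [5,6,18] [8] → 4 containers.
Total size 95 m³; any packing needs at least ⌈95/30⌉ = 4 containers.
So 4 is already optimal.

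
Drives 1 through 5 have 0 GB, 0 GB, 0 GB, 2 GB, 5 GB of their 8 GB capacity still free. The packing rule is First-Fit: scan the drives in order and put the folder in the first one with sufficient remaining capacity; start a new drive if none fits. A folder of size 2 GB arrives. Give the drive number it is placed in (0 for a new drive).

4

Drives with room: drive 4 (2 GB), drive 5 (5 GB).
The first with room is drive 4.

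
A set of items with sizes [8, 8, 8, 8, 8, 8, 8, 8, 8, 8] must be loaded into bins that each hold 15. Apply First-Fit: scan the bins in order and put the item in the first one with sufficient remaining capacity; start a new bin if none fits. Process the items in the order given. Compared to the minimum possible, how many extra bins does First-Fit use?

0

First-Fit: [8] [8] [8] [8] [8] [8] [8] [8] [8] [8] → 10 bins.
10 items exceed 7.5 (half the capacity), and no two of those can share a bin, so at least 10 bins are needed.
So 10 is already optimal.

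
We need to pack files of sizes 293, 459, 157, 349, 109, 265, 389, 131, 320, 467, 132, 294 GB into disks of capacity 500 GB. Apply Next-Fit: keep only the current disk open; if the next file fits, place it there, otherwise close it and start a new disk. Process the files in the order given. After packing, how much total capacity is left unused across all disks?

1135

disk 1: place 293 GB, 207 GB left
disk 2: place 459 GB, 41 GB left
disk 3: place 157 GB, 343 GB left
disk 4: place 349 GB, 151 GB left
disk 4: place 109 GB, 42 GB left
disk 5: place 265 GB, 235 GB left
disk 6: place 389 GB, 111 GB left
disk 7: place 131 GB, 369 GB left
disk 7: place 320 GB, 49 GB left
disk 8: place 467 GB, 33 GB left
disk 9: place 132 GB, 368 GB left
disk 9: place 294 GB, 74 GB left
9 disks × 500 GB = 4500 GB; used 3365 GB; unused 1135 GB.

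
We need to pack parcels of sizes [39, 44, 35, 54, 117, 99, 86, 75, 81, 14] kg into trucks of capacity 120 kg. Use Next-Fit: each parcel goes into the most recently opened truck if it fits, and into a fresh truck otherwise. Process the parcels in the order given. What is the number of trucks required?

39 kg → truck 1 (remaining 81 kg)
44 kg → truck 1 (remaining 37 kg)
35 kg → truck 1 (remaining 2 kg)
54 kg → truck 2 (remaining 66 kg)
117 kg → truck 3 (remaining 3 kg)
99 kg → truck 4 (remaining 21 kg)
86 kg → truck 5 (remaining 34 kg)
75 kg → truck 6 (remaining 45 kg)
81 kg → truck 7 (remaining 39 kg)
14 kg → truck 7 (remaining 25 kg)
Final trucks: [39,44,35] [54] [117] [99] [86] [75] [81,14].

7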